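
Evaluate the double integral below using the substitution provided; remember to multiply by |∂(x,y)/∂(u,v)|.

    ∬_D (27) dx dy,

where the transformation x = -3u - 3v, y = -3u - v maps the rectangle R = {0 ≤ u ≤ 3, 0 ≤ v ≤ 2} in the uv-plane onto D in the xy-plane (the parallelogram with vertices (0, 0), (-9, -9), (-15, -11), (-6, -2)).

Compute the Jacobian determinant of (x, y) with respect to (u, v):

    ∂(x,y)/∂(u,v) = | -3  -3 | = (-3)(-1) - (-3)(-3) = -6.
                   | -3  -1 |

Its absolute value is |J| = 6 (the area scaling factor).

Substituting x = -3u - 3v, y = -3u - v into the integrand,

    27 → 27,

so the integral becomes

    ∬_R (27) · |J| du dv = ∫_0^3 ∫_0^2 (162) dv du.

Inner (v): 324.
Outer (u): 972.

Therefore ∬_D (27) dx dy = 972.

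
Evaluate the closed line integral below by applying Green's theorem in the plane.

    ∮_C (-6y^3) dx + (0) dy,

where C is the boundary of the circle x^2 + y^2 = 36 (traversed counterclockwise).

Green's theorem converts the closed line integral into a double integral over the enclosed region D:

    ∮_C P dx + Q dy = ∬_D (∂Q/∂x - ∂P/∂y) dA.

Here P = -6y^3, Q = 0, so

    ∂Q/∂x = 0,    ∂P/∂y = -18y^2,
    ∂Q/∂x - ∂P/∂y = 18y^2.

D is the region x^2 + y^2 ≤ 36. Evaluating the double integral:

In polar coordinates (x = r cos θ, y = r sin θ, dA = r dr dθ) the integrand becomes 18r^2sin(θ)^2, so

    ∬_D (18y^2) dA = ∫_0^{2π} ∫_0^{6} (18r^2sin(θ)^2) · r dr dθ.

Inner (r from 0 to 6): 5832sin(θ)^2.
Outer (θ from 0 to 2π): 5832π.

Therefore ∮_C P dx + Q dy = 5832π.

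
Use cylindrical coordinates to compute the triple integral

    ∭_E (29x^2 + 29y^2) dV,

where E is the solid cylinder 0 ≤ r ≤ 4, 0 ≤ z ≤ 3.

In cylindrical coordinates, x = r cos(θ), y = r sin(θ), z = z, and dV = r dr dθ dz.

The integrand becomes 29r^2, so

    ∭_E (29x^2 + 29y^2) dV = ∫_{0}^{2π} ∫_{0}^{4} ∫_{0}^{3} (29r^2) · r dz dr dθ.

Inner (z): 87r^3.
Middle (r from 0 to 4): 5568.
Outer (θ): 11136π.

Therefore the triple integral equals 11136π.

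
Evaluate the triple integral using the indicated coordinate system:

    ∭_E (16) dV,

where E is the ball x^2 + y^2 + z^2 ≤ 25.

In spherical coordinates, x = ρ sin(φ) cos(θ), y = ρ sin(φ) sin(θ), z = ρ cos(φ), and dV = ρ^2 sin(φ) dρ dφ dθ.

The integrand becomes 16, so

    ∭_E (16) dV = ∫_{0}^{2π} ∫_{0}^{π} ∫_{0}^{5} (16) · ρ^2 sin(φ) dρ dφ dθ.

Inner (ρ): 2000sin(φ)/3.
Middle (φ): 4000/3.
Outer (θ): 8000π/3.

Therefore the triple integral equals 8000π/3.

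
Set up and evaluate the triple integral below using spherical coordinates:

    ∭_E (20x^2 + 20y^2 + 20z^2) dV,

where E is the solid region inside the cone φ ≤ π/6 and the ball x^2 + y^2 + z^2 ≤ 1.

In spherical coordinates, x = ρ sin(φ) cos(θ), y = ρ sin(φ) sin(θ), z = ρ cos(φ), and dV = ρ^2 sin(φ) dρ dφ dθ.

The integrand becomes 20ρ^2, so

    ∭_E (20x^2 + 20y^2 + 20z^2) dV = ∫_{0}^{2π} ∫_{0}^{π/6} ∫_{0}^{1} (20ρ^2) · ρ^2 sin(φ) dρ dφ dθ.

Inner (ρ): 4sin(φ).
Middle (φ): 4 - 2sqrt(3).
Outer (θ): 4π (2 - sqrt(3)).

Therefore the triple integral equals 4π (2 - sqrt(3)).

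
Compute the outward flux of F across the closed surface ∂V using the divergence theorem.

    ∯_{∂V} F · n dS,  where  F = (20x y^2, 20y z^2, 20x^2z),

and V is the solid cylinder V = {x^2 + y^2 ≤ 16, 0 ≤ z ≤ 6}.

By the divergence theorem,

    ∯_{∂V} F · n dS = ∭_V (∇ · F) dV.

Compute the divergence:
    ∇ · F = ∂F_x/∂x + ∂F_y/∂y + ∂F_z/∂z = 20y^2 + 20z^2 + 20x^2 = 20x^2 + 20y^2 + 20z^2.

In cylindrical coordinates, x = r cos(θ), y = r sin(θ), z = z, dV = r dr dθ dz, with 0 ≤ r ≤ 4, 0 ≤ θ ≤ 2π, 0 ≤ z ≤ 6.

The integrand, after substitution and multiplying by the volume element, becomes (20r^2 + 20z^2) · r, so

    ∭_V (∇·F) dV = ∫_0^{2π} ∫_0^{4} ∫_0^{6} (20r^2 + 20z^2) · r dz dr dθ.

Inner (z from 0 to 6): 120r (r^2 + 12).
Middle (r from 0 to 4): 19200.
Outer (θ from 0 to 2π): 38400π.

Therefore ∯_{∂V} F · n dS = 38400π.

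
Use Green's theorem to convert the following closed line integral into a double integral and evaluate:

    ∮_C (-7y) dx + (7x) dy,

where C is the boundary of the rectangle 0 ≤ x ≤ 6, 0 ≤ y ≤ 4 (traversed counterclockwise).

Green's theorem converts the closed line integral into a double integral over the enclosed region D:

    ∮_C P dx + Q dy = ∬_D (∂Q/∂x - ∂P/∂y) dA.

Here P = -7y, Q = 7x, so

    ∂Q/∂x = 7,    ∂P/∂y = -7,
    ∂Q/∂x - ∂P/∂y = 14.

D is the region 0 ≤ x ≤ 6, 0 ≤ y ≤ 4. Evaluating the double integral:

    ∬_D (14) dA = ∫_0^{6} ∫_0^{4} (14) dy dx.

Inner (y from 0 to 4): 56.
Outer (x from 0 to 6): 336.

Therefore ∮_C P dx + Q dy = 336.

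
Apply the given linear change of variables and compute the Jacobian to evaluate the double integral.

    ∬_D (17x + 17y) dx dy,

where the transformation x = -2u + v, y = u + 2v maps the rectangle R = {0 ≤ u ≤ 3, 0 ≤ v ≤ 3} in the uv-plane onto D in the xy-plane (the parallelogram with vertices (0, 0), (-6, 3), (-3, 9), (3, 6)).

Compute the Jacobian determinant of (x, y) with respect to (u, v):

    ∂(x,y)/∂(u,v) = | -2  1 | = (-2)(2) - (1)(1) = -5.
                   | 1  2 |

Its absolute value is |J| = 5 (the area scaling factor).

Substituting x = -2u + v, y = u + 2v into the integrand,

    17x + 17y → -17u + 51v,

so the integral becomes

    ∬_R (-17u + 51v) · |J| du dv = ∫_0^3 ∫_0^3 (-85u + 255v) dv du.

Inner (v): 2295/2 - 255u.
Outer (u): 2295.

Therefore ∬_D (17x + 17y) dx dy = 2295.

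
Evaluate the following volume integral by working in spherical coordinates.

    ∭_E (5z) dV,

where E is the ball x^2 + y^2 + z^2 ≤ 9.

In spherical coordinates, x = ρ sin(φ) cos(θ), y = ρ sin(φ) sin(θ), z = ρ cos(φ), and dV = ρ^2 sin(φ) dρ dφ dθ.

The integrand becomes 5ρ cos(φ), so

    ∭_E (5z) dV = ∫_{0}^{2π} ∫_{0}^{π} ∫_{0}^{3} (5ρ cos(φ)) · ρ^2 sin(φ) dρ dφ dθ.

Inner (ρ): 405sin(2φ)/8.
Middle (φ): 0.
Outer (θ): 0.

Therefore the triple integral equals 0.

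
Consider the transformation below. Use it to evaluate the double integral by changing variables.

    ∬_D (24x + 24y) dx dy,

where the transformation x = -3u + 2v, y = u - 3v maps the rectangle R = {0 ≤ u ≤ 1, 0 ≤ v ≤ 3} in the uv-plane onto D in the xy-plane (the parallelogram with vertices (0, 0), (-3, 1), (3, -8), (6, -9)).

Compute the Jacobian determinant of (x, y) with respect to (u, v):

    ∂(x,y)/∂(u,v) = | -3  2 | = (-3)(-3) - (2)(1) = 7.
                   | 1  -3 |

Its absolute value is |J| = 7 (the area scaling factor).

Substituting x = -3u + 2v, y = u - 3v into the integrand,

    24x + 24y → -48u - 24v,

so the integral becomes

    ∬_R (-48u - 24v) · |J| du dv = ∫_0^1 ∫_0^3 (-336u - 168v) dv du.

Inner (v): -1008u - 756.
Outer (u): -1260.

Therefore ∬_D (24x + 24y) dx dy = -1260.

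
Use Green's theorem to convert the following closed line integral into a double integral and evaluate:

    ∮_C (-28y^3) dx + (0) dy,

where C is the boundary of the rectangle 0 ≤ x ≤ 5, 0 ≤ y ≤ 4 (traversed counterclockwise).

Green's theorem converts the closed line integral into a double integral over the enclosed region D:

    ∮_C P dx + Q dy = ∬_D (∂Q/∂x - ∂P/∂y) dA.

Here P = -28y^3, Q = 0, so

    ∂Q/∂x = 0,    ∂P/∂y = -84y^2,
    ∂Q/∂x - ∂P/∂y = 84y^2.

D is the region 0 ≤ x ≤ 5, 0 ≤ y ≤ 4. Evaluating the double integral:

    ∬_D (84y^2) dA = ∫_0^{5} ∫_0^{4} (84y^2) dy dx.

Inner (y from 0 to 4): 1792.
Outer (x from 0 to 5): 8960.

Therefore ∮_C P dx + Q dy = 8960.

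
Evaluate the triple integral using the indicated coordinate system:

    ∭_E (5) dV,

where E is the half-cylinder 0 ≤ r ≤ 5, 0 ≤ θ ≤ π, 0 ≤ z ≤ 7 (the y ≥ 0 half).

In cylindrical coordinates, x = r cos(θ), y = r sin(θ), z = z, and dV = r dr dθ dz.

The integrand becomes 5, so

    ∭_E (5) dV = ∫_{0}^{π} ∫_{0}^{5} ∫_{0}^{7} (5) · r dz dr dθ.

Inner (z): 35r.
Middle (r from 0 to 5): 875/2.
Outer (θ): 875π/2.

Therefore the triple integral equals 875π/2.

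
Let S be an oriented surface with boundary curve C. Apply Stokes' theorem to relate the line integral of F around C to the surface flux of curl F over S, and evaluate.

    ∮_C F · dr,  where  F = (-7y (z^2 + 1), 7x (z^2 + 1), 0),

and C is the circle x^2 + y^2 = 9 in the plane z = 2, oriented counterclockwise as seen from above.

Let S be the flat disk x^2 + y^2 ≤ 9 in the plane z = 2, with upward unit normal n̂ = ẑ. By Stokes' theorem,

    ∮_C F · dr = ∬_S (∇ × F) · n̂ dS = ∬_D (curl F)_z dA,

where D is the disk x^2 + y^2 ≤ 9.

Compute the curl of F = (-7y (z^2 + 1), 7x (z^2 + 1), 0):
    (∇ × F)_x = ∂F_z/∂y - ∂F_y/∂z = -14x z,
    (∇ × F)_y = ∂F_x/∂z - ∂F_z/∂x = -14y z,
    (∇ × F)_z = ∂F_y/∂x - ∂F_x/∂y = 14z^2 + 14.

On z = 2, (curl F)_z = 70.

Convert to polar (x = r cos θ, y = r sin θ, dA = r dr dθ); the integrand becomes 70, so

    ∬_D (curl F)_z dA = ∫_0^{2π} ∫_0^{3} (70) · r dr dθ.

Inner (r from 0 to 3): 315.
Outer (θ from 0 to 2π): 630π.

Therefore ∮_C F · dr = 630π.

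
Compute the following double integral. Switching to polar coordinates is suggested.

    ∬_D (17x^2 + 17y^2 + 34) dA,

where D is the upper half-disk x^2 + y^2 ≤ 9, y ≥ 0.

The region D is 0 ≤ r ≤ 3, 0 ≤ θ ≤ π in polar coordinates, where x = r cos(θ), y = r sin(θ), and dA = r dr dθ.

Under the substitution, the integrand becomes 17r^2 + 34, so

    ∬_D (17x^2 + 17y^2 + 34) dA = ∫_{0}^{π} ∫_{0}^{3} (17r^2 + 34) · r dr dθ.

Inner integral (in r): ∫_{0}^{3} (17r^2 + 34) · r dr = 1989/4.

Outer integral (in θ): ∫_{0}^{π} (1989/4) dθ = 1989π/4.

Therefore ∬_D (17x^2 + 17y^2 + 34) dA = 1989π/4.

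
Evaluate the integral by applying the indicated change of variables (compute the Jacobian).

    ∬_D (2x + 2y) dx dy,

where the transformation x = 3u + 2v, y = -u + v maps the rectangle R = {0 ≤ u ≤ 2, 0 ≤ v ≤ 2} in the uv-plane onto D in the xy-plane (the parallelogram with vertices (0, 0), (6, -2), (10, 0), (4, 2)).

Compute the Jacobian determinant of (x, y) with respect to (u, v):

    ∂(x,y)/∂(u,v) = | 3  2 | = (3)(1) - (2)(-1) = 5.
                   | -1  1 |

Its absolute value is |J| = 5 (the area scaling factor).

Substituting x = 3u + 2v, y = -u + v into the integrand,

    2x + 2y → 4u + 6v,

so the integral becomes

    ∬_R (4u + 6v) · |J| du dv = ∫_0^2 ∫_0^2 (20u + 30v) dv du.

Inner (v): 40u + 60.
Outer (u): 200.

Therefore ∬_D (2x + 2y) dx dy = 200.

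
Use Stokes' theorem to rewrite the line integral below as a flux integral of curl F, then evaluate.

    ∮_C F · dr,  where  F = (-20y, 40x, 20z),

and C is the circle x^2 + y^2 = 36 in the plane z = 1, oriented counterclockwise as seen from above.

Let S be the flat disk x^2 + y^2 ≤ 36 in the plane z = 1, with upward unit normal n̂ = ẑ. By Stokes' theorem,

    ∮_C F · dr = ∬_S (∇ × F) · n̂ dS = ∬_D (curl F)_z dA,

where D is the disk x^2 + y^2 ≤ 36.

Compute the curl of F = (-20y, 40x, 20z):
    (∇ × F)_x = ∂F_z/∂y - ∂F_y/∂z = 0,
    (∇ × F)_y = ∂F_x/∂z - ∂F_z/∂x = 0,
    (∇ × F)_z = ∂F_y/∂x - ∂F_x/∂y = 60.

On z = 1, (curl F)_z = 60.

Convert to polar (x = r cos θ, y = r sin θ, dA = r dr dθ); the integrand becomes 60, so

    ∬_D (curl F)_z dA = ∫_0^{2π} ∫_0^{6} (60) · r dr dθ.

Inner (r from 0 to 6): 1080.
Outer (θ from 0 to 2π): 2160π.

Therefore ∮_C F · dr = 2160π.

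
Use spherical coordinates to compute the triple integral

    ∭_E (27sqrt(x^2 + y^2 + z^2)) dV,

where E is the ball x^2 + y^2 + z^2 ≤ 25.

In spherical coordinates, x = ρ sin(φ) cos(θ), y = ρ sin(φ) sin(θ), z = ρ cos(φ), and dV = ρ^2 sin(φ) dρ dφ dθ.

The integrand becomes 27ρ, so

    ∭_E (27sqrt(x^2 + y^2 + z^2)) dV = ∫_{0}^{2π} ∫_{0}^{π} ∫_{0}^{5} (27ρ) · ρ^2 sin(φ) dρ dφ dθ.

Inner (ρ): 16875sin(φ)/4.
Middle (φ): 16875/2.
Outer (θ): 16875π.

Therefore the triple integral equals 16875π.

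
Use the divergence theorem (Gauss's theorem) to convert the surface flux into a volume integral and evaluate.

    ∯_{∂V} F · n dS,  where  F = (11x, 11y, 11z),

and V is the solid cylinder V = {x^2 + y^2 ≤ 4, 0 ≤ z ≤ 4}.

By the divergence theorem,

    ∯_{∂V} F · n dS = ∭_V (∇ · F) dV.

Compute the divergence:
    ∇ · F = ∂F_x/∂x + ∂F_y/∂y + ∂F_z/∂z = 11 + 11 + 11 = 33.

In cylindrical coordinates, x = r cos(θ), y = r sin(θ), z = z, dV = r dr dθ dz, with 0 ≤ r ≤ 2, 0 ≤ θ ≤ 2π, 0 ≤ z ≤ 4.

The integrand, after substitution and multiplying by the volume element, becomes (33) · r, so

    ∭_V (∇·F) dV = ∫_0^{2π} ∫_0^{2} ∫_0^{4} (33) · r dz dr dθ.

Inner (z from 0 to 4): 132r.
Middle (r from 0 to 2): 264.
Outer (θ from 0 to 2π): 528π.

Therefore ∯_{∂V} F · n dS = 528π.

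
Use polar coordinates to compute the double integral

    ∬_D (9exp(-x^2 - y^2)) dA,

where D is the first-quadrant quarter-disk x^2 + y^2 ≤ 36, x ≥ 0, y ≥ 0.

The region D is 0 ≤ r ≤ 6, 0 ≤ θ ≤ π/2 in polar coordinates, where x = r cos(θ), y = r sin(θ), and dA = r dr dθ.

Under the substitution, the integrand becomes 9exp(-r^2), so

    ∬_D (9exp(-x^2 - y^2)) dA = ∫_{0}^{π/2} ∫_{0}^{6} (9exp(-r^2)) · r dr dθ.

Inner integral (in r): ∫_{0}^{6} (9exp(-r^2)) · r dr = 9/2 - 9exp(-36)/2.

Outer integral (in θ): ∫_{0}^{π/2} (9/2 - 9exp(-36)/2) dθ = -9π (1 - exp(36))exp(-36)/4.

Therefore ∬_D (9exp(-x^2 - y^2)) dA = -9π (1 - exp(36))exp(-36)/4.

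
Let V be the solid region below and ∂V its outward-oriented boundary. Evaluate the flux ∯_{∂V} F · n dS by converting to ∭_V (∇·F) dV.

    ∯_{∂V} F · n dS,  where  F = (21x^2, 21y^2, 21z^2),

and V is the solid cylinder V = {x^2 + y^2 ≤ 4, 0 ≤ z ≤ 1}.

By the divergence theorem,

    ∯_{∂V} F · n dS = ∭_V (∇ · F) dV.

Compute the divergence:
    ∇ · F = ∂F_x/∂x + ∂F_y/∂y + ∂F_z/∂z = 42x + 42y + 42z.

In cylindrical coordinates, x = r cos(θ), y = r sin(θ), z = z, dV = r dr dθ dz, with 0 ≤ r ≤ 2, 0 ≤ θ ≤ 2π, 0 ≤ z ≤ 1.

The integrand, after substitution and multiplying by the volume element, becomes (42sqrt(2)r sin(θ + π/4) + 42z) · r, so

    ∭_V (∇·F) dV = ∫_0^{2π} ∫_0^{2} ∫_0^{1} (42sqrt(2)r sin(θ + π/4) + 42z) · r dz dr dθ.

Inner (z from 0 to 1): 21r (2sqrt(2)r sin(θ + π/4) + 1).
Middle (r from 0 to 2): 112sqrt(2)sin(θ + π/4) + 42.
Outer (θ from 0 to 2π): 84π.

Therefore ∯_{∂V} F · n dS = 84π.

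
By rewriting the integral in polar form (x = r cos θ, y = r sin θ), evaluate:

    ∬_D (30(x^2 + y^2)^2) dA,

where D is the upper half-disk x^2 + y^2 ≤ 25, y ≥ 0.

The region D is 0 ≤ r ≤ 5, 0 ≤ θ ≤ π in polar coordinates, where x = r cos(θ), y = r sin(θ), and dA = r dr dθ.

Under the substitution, the integrand becomes 30r^4, so

    ∬_D (30(x^2 + y^2)^2) dA = ∫_{0}^{π} ∫_{0}^{5} (30r^4) · r dr dθ.

Inner integral (in r): ∫_{0}^{5} (30r^4) · r dr = 78125.

Outer integral (in θ): ∫_{0}^{π} (78125) dθ = 78125π.

Therefore ∬_D (30(x^2 + y^2)^2) dA = 78125π.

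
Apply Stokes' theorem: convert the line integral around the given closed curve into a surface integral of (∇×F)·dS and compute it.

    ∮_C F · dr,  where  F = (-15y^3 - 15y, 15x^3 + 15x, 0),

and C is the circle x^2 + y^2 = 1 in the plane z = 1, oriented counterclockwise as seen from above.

Let S be the flat disk x^2 + y^2 ≤ 1 in the plane z = 1, with upward unit normal n̂ = ẑ. By Stokes' theorem,

    ∮_C F · dr = ∬_S (∇ × F) · n̂ dS = ∬_D (curl F)_z dA,

where D is the disk x^2 + y^2 ≤ 1.

Compute the curl of F = (-15y^3 - 15y, 15x^3 + 15x, 0):
    (∇ × F)_x = ∂F_z/∂y - ∂F_y/∂z = 0,
    (∇ × F)_y = ∂F_x/∂z - ∂F_z/∂x = 0,
    (∇ × F)_z = ∂F_y/∂x - ∂F_x/∂y = 45x^2 + 45y^2 + 30.

On z = 1, (curl F)_z = 45x^2 + 45y^2 + 30.

Convert to polar (x = r cos θ, y = r sin θ, dA = r dr dθ); the integrand becomes 45r^2 + 30, so

    ∬_D (curl F)_z dA = ∫_0^{2π} ∫_0^{1} (45r^2 + 30) · r dr dθ.

Inner (r from 0 to 1): 105/4.
Outer (θ from 0 to 2π): 105π/2.

Therefore ∮_C F · dr = 105π/2.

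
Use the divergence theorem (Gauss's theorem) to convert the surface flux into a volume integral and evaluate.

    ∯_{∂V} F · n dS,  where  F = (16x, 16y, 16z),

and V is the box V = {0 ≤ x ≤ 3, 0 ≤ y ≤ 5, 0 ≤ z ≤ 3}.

By the divergence theorem,

    ∯_{∂V} F · n dS = ∭_V (∇ · F) dV.

Compute the divergence:
    ∇ · F = ∂F_x/∂x + ∂F_y/∂y + ∂F_z/∂z = 16 + 16 + 16 = 48.

V is a rectangular box, so dV = dx dy dz with 0 ≤ x ≤ 3, 0 ≤ y ≤ 5, 0 ≤ z ≤ 3.

Integrate (48) over V as an iterated integral:

    ∭_V (∇·F) dV = ∫_0^{3} ∫_0^{5} ∫_0^{3} (48) dz dy dx.

Inner (z from 0 to 3): 144.
Middle (y from 0 to 5): 720.
Outer (x from 0 to 3): 2160.

Therefore ∯_{∂V} F · n dS = 2160.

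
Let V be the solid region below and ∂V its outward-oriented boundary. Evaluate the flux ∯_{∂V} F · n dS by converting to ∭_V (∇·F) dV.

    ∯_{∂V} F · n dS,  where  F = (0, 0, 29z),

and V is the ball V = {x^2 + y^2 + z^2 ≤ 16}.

By the divergence theorem,

    ∯_{∂V} F · n dS = ∭_V (∇ · F) dV.

Compute the divergence:
    ∇ · F = ∂F_x/∂x + ∂F_y/∂y + ∂F_z/∂z = 0 + 0 + 29 = 29.

In spherical coordinates, x = ρ sin(φ) cos(θ), y = ρ sin(φ) sin(θ), z = ρ cos(φ), dV = ρ^2 sin(φ) dρ dφ dθ, with 0 ≤ ρ ≤ 4, 0 ≤ φ ≤ π, 0 ≤ θ ≤ 2π.

The integrand, after substitution and multiplying by the volume element, becomes (29) · ρ^2 sin(φ), so

    ∭_V (∇·F) dV = ∫_0^{2π} ∫_0^{π} ∫_0^{4} (29) · ρ^2 sin(φ) dρ dφ dθ.

Inner (ρ from 0 to 4): 1856sin(φ)/3.
Middle (φ from 0 to π): 3712/3.
Outer (θ from 0 to 2π): 7424π/3.

Therefore ∯_{∂V} F · n dS = 7424π/3.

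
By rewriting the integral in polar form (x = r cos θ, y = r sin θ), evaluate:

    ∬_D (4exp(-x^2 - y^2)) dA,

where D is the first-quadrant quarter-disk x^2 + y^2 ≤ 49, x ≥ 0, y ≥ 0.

The region D is 0 ≤ r ≤ 7, 0 ≤ θ ≤ π/2 in polar coordinates, where x = r cos(θ), y = r sin(θ), and dA = r dr dθ.

Under the substitution, the integrand becomes 4exp(-r^2), so

    ∬_D (4exp(-x^2 - y^2)) dA = ∫_{0}^{π/2} ∫_{0}^{7} (4exp(-r^2)) · r dr dθ.

Inner integral (in r): ∫_{0}^{7} (4exp(-r^2)) · r dr = 2 - 2exp(-49).

Outer integral (in θ): ∫_{0}^{π/2} (2 - 2exp(-49)) dθ = -π exp(-49) + π.

Therefore ∬_D (4exp(-x^2 - y^2)) dA = -π exp(-49) + π.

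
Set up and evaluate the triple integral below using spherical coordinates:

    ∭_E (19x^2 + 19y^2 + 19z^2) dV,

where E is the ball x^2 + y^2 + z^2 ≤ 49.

In spherical coordinates, x = ρ sin(φ) cos(θ), y = ρ sin(φ) sin(θ), z = ρ cos(φ), and dV = ρ^2 sin(φ) dρ dφ dθ.

The integrand becomes 19ρ^2, so

    ∭_E (19x^2 + 19y^2 + 19z^2) dV = ∫_{0}^{2π} ∫_{0}^{π} ∫_{0}^{7} (19ρ^2) · ρ^2 sin(φ) dρ dφ dθ.

Inner (ρ): 319333sin(φ)/5.
Middle (φ): 638666/5.
Outer (θ): 1277332π/5.

Therefore the triple integral equals 1277332π/5.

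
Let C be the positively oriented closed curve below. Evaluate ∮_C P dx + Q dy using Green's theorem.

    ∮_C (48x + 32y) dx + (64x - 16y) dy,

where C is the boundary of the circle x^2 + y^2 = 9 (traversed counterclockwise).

Green's theorem converts the closed line integral into a double integral over the enclosed region D:

    ∮_C P dx + Q dy = ∬_D (∂Q/∂x - ∂P/∂y) dA.

Here P = 48x + 32y, Q = 64x - 16y, so

    ∂Q/∂x = 64,    ∂P/∂y = 32,
    ∂Q/∂x - ∂P/∂y = 32.

D is the region x^2 + y^2 ≤ 9. Evaluating the double integral:

In polar coordinates (x = r cos θ, y = r sin θ, dA = r dr dθ) the integrand becomes 32, so

    ∬_D (32) dA = ∫_0^{2π} ∫_0^{3} (32) · r dr dθ.

Inner (r from 0 to 3): 144.
Outer (θ from 0 to 2π): 288π.

Therefore ∮_C P dx + Q dy = 288π.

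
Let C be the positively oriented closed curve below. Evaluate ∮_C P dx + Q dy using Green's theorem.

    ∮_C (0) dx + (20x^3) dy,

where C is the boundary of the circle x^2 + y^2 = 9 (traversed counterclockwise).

Green's theorem converts the closed line integral into a double integral over the enclosed region D:

    ∮_C P dx + Q dy = ∬_D (∂Q/∂x - ∂P/∂y) dA.

Here P = 0, Q = 20x^3, so

    ∂Q/∂x = 60x^2,    ∂P/∂y = 0,
    ∂Q/∂x - ∂P/∂y = 60x^2.

D is the region x^2 + y^2 ≤ 9. Evaluating the double integral:

In polar coordinates (x = r cos θ, y = r sin θ, dA = r dr dθ) the integrand becomes 60r^2cos(θ)^2, so

    ∬_D (60x^2) dA = ∫_0^{2π} ∫_0^{3} (60r^2cos(θ)^2) · r dr dθ.

Inner (r from 0 to 3): 1215cos(θ)^2.
Outer (θ from 0 to 2π): 1215π.

Therefore ∮_C P dx + Q dy = 1215π.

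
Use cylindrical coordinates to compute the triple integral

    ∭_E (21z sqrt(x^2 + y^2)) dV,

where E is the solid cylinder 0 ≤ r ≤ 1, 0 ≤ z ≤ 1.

In cylindrical coordinates, x = r cos(θ), y = r sin(θ), z = z, and dV = r dr dθ dz.

The integrand becomes 21r z, so

    ∭_E (21z sqrt(x^2 + y^2)) dV = ∫_{0}^{2π} ∫_{0}^{1} ∫_{0}^{1} (21r z) · r dz dr dθ.

Inner (z): 21r^2/2.
Middle (r from 0 to 1): 7/2.
Outer (θ): 7π.

Therefore the triple integral equals 7π.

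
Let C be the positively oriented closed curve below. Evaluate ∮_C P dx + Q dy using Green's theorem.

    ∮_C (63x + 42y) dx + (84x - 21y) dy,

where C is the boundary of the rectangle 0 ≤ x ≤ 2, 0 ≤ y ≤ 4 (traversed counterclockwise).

Green's theorem converts the closed line integral into a double integral over the enclosed region D:

    ∮_C P dx + Q dy = ∬_D (∂Q/∂x - ∂P/∂y) dA.

Here P = 63x + 42y, Q = 84x - 21y, so

    ∂Q/∂x = 84,    ∂P/∂y = 42,
    ∂Q/∂x - ∂P/∂y = 42.

D is the region 0 ≤ x ≤ 2, 0 ≤ y ≤ 4. Evaluating the double integral:

    ∬_D (42) dA = ∫_0^{2} ∫_0^{4} (42) dy dx.

Inner (y from 0 to 4): 168.
Outer (x from 0 to 2): 336.

Therefore ∮_C P dx + Q dy = 336.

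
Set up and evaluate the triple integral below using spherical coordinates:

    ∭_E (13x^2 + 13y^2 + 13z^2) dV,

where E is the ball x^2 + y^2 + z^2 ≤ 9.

In spherical coordinates, x = ρ sin(φ) cos(θ), y = ρ sin(φ) sin(θ), z = ρ cos(φ), and dV = ρ^2 sin(φ) dρ dφ dθ.

The integrand becomes 13ρ^2, so

    ∭_E (13x^2 + 13y^2 + 13z^2) dV = ∫_{0}^{2π} ∫_{0}^{π} ∫_{0}^{3} (13ρ^2) · ρ^2 sin(φ) dρ dφ dθ.

Inner (ρ): 3159sin(φ)/5.
Middle (φ): 6318/5.
Outer (θ): 12636π/5.

Therefore the triple integral equals 12636π/5.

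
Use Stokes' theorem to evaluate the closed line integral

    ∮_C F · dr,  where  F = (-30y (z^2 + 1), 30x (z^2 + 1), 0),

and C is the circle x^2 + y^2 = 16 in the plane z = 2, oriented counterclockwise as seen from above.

Let S be the flat disk x^2 + y^2 ≤ 16 in the plane z = 2, with upward unit normal n̂ = ẑ. By Stokes' theorem,

    ∮_C F · dr = ∬_S (∇ × F) · n̂ dS = ∬_D (curl F)_z dA,

where D is the disk x^2 + y^2 ≤ 16.

Compute the curl of F = (-30y (z^2 + 1), 30x (z^2 + 1), 0):
    (∇ × F)_x = ∂F_z/∂y - ∂F_y/∂z = -60x z,
    (∇ × F)_y = ∂F_x/∂z - ∂F_z/∂x = -60y z,
    (∇ × F)_z = ∂F_y/∂x - ∂F_x/∂y = 60z^2 + 60.

On z = 2, (curl F)_z = 300.

Convert to polar (x = r cos θ, y = r sin θ, dA = r dr dθ); the integrand becomes 300, so

    ∬_D (curl F)_z dA = ∫_0^{2π} ∫_0^{4} (300) · r dr dθ.

Inner (r from 0 to 4): 2400.
Outer (θ from 0 to 2π): 4800π.

Therefore ∮_C F · dr = 4800π.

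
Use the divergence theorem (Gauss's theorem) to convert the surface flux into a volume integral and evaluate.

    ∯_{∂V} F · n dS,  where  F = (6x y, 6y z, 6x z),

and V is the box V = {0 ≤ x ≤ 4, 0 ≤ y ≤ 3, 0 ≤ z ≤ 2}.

By the divergence theorem,

    ∯_{∂V} F · n dS = ∭_V (∇ · F) dV.

Compute the divergence:
    ∇ · F = ∂F_x/∂x + ∂F_y/∂y + ∂F_z/∂z = 6y + 6z + 6x = 6x + 6y + 6z.

V is a rectangular box, so dV = dx dy dz with 0 ≤ x ≤ 4, 0 ≤ y ≤ 3, 0 ≤ z ≤ 2.

Integrate (6x + 6y + 6z) over V as an iterated integral:

    ∭_V (∇·F) dV = ∫_0^{4} ∫_0^{3} ∫_0^{2} (6x + 6y + 6z) dz dy dx.

Inner (z from 0 to 2): 12x + 12y + 12.
Middle (y from 0 to 3): 36x + 90.
Outer (x from 0 to 4): 648.

Therefore ∯_{∂V} F · n dS = 648.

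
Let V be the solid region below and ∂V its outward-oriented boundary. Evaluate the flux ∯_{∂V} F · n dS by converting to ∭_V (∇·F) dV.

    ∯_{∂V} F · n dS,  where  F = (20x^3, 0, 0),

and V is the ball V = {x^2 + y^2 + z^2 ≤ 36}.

By the divergence theorem,

    ∯_{∂V} F · n dS = ∭_V (∇ · F) dV.

Compute the divergence:
    ∇ · F = ∂F_x/∂x + ∂F_y/∂y + ∂F_z/∂z = 60x^2 + 0 + 0 = 60x^2.

In spherical coordinates, x = ρ sin(φ) cos(θ), y = ρ sin(φ) sin(θ), z = ρ cos(φ), dV = ρ^2 sin(φ) dρ dφ dθ, with 0 ≤ ρ ≤ 6, 0 ≤ φ ≤ π, 0 ≤ θ ≤ 2π.

The integrand, after substitution and multiplying by the volume element, becomes (60ρ^2sin(φ)^2cos(θ)^2) · ρ^2 sin(φ), so

    ∭_V (∇·F) dV = ∫_0^{2π} ∫_0^{π} ∫_0^{6} (60ρ^2sin(φ)^2cos(θ)^2) · ρ^2 sin(φ) dρ dφ dθ.

Inner (ρ from 0 to 6): 93312sin(φ)^3cos(θ)^2.
Middle (φ from 0 to π): 124416cos(θ)^2.
Outer (θ from 0 to 2π): 124416π.

Therefore ∯_{∂V} F · n dS = 124416π.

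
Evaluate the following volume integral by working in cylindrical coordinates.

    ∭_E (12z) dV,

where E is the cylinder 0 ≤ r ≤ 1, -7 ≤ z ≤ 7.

In cylindrical coordinates, x = r cos(θ), y = r sin(θ), z = z, and dV = r dr dθ dz.

The integrand becomes 12z, so

    ∭_E (12z) dV = ∫_{0}^{2π} ∫_{0}^{1} ∫_{-7}^{7} (12z) · r dz dr dθ.

Inner (z): 0.
Middle (r from 0 to 1): 0.
Outer (θ): 0.

Therefore the triple integral equals 0.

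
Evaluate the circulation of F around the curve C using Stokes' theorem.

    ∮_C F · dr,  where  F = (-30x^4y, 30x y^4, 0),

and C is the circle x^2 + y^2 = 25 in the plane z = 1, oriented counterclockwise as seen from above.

Let S be the flat disk x^2 + y^2 ≤ 25 in the plane z = 1, with upward unit normal n̂ = ẑ. By Stokes' theorem,

    ∮_C F · dr = ∬_S (∇ × F) · n̂ dS = ∬_D (curl F)_z dA,

where D is the disk x^2 + y^2 ≤ 25.

Compute the curl of F = (-30x^4y, 30x y^4, 0):
    (∇ × F)_x = ∂F_z/∂y - ∂F_y/∂z = 0,
    (∇ × F)_y = ∂F_x/∂z - ∂F_z/∂x = 0,
    (∇ × F)_z = ∂F_y/∂x - ∂F_x/∂y = 30x^4 + 30y^4.

On z = 1, (curl F)_z = 30x^4 + 30y^4.

Convert to polar (x = r cos θ, y = r sin θ, dA = r dr dθ); the integrand becomes 30r^4(sin(θ)^4 + cos(θ)^4), so

    ∬_D (curl F)_z dA = ∫_0^{2π} ∫_0^{5} (30r^4(sin(θ)^4 + cos(θ)^4)) · r dr dθ.

Inner (r from 0 to 5): 78125sin(θ)^4 + 78125cos(θ)^4.
Outer (θ from 0 to 2π): 234375π/2.

Therefore ∮_C F · dr = 234375π/2.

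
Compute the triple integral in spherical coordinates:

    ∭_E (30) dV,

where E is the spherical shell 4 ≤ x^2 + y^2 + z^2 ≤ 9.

In spherical coordinates, x = ρ sin(φ) cos(θ), y = ρ sin(φ) sin(θ), z = ρ cos(φ), and dV = ρ^2 sin(φ) dρ dφ dθ.

The integrand becomes 30, so

    ∭_E (30) dV = ∫_{0}^{2π} ∫_{0}^{π} ∫_{2}^{3} (30) · ρ^2 sin(φ) dρ dφ dθ.

Inner (ρ): 190sin(φ).
Middle (φ): 380.
Outer (θ): 760π.

Therefore the triple integral equals 760π.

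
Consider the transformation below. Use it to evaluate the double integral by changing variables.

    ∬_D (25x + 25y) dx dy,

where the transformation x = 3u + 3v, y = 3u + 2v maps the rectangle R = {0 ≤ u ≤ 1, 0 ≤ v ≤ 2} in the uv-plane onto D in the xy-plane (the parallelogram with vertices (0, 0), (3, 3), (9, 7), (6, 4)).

Compute the Jacobian determinant of (x, y) with respect to (u, v):

    ∂(x,y)/∂(u,v) = | 3  3 | = (3)(2) - (3)(3) = -3.
                   | 3  2 |

Its absolute value is |J| = 3 (the area scaling factor).

Substituting x = 3u + 3v, y = 3u + 2v into the integrand,

    25x + 25y → 150u + 125v,

so the integral becomes

    ∬_R (150u + 125v) · |J| du dv = ∫_0^1 ∫_0^2 (450u + 375v) dv du.

Inner (v): 900u + 750.
Outer (u): 1200.

Therefore ∬_D (25x + 25y) dx dy = 1200.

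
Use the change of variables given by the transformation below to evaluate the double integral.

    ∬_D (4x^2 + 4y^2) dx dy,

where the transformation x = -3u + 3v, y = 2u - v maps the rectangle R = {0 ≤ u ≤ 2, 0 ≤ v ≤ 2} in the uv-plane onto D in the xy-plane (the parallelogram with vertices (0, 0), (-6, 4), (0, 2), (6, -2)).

Compute the Jacobian determinant of (x, y) with respect to (u, v):

    ∂(x,y)/∂(u,v) = | -3  3 | = (-3)(-1) - (3)(2) = -3.
                   | 2  -1 |

Its absolute value is |J| = 3 (the area scaling factor).

Substituting x = -3u + 3v, y = 2u - v into the integrand,

    4x^2 + 4y^2 → 52u^2 - 88u v + 40v^2,

so the integral becomes

    ∬_R (52u^2 - 88u v + 40v^2) · |J| du dv = ∫_0^2 ∫_0^2 (156u^2 - 264u v + 120v^2) dv du.

Inner (v): 312u^2 - 528u + 320.
Outer (u): 416.

Therefore ∬_D (4x^2 + 4y^2) dx dy = 416.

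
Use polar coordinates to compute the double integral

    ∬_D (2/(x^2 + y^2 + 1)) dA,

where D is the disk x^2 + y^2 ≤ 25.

The region D is 0 ≤ r ≤ 5, 0 ≤ θ ≤ 2π in polar coordinates, where x = r cos(θ), y = r sin(θ), and dA = r dr dθ.

Under the substitution, the integrand becomes 2/(r^2 + 1), so

    ∬_D (2/(x^2 + y^2 + 1)) dA = ∫_{0}^{2π} ∫_{0}^{5} (2/(r^2 + 1)) · r dr dθ.

Inner integral (in r): ∫_{0}^{5} (2/(r^2 + 1)) · r dr = log(26).

Outer integral (in θ): ∫_{0}^{2π} (log(26)) dθ = 2π log(26).

Therefore ∬_D (2/(x^2 + y^2 + 1)) dA = 2π log(26).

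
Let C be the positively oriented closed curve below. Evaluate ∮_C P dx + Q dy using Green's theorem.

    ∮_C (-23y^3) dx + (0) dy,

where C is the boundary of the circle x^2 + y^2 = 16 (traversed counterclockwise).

Green's theorem converts the closed line integral into a double integral over the enclosed region D:

    ∮_C P dx + Q dy = ∬_D (∂Q/∂x - ∂P/∂y) dA.

Here P = -23y^3, Q = 0, so

    ∂Q/∂x = 0,    ∂P/∂y = -69y^2,
    ∂Q/∂x - ∂P/∂y = 69y^2.

D is the region x^2 + y^2 ≤ 16. Evaluating the double integral:

In polar coordinates (x = r cos θ, y = r sin θ, dA = r dr dθ) the integrand becomes 69r^2sin(θ)^2, so

    ∬_D (69y^2) dA = ∫_0^{2π} ∫_0^{4} (69r^2sin(θ)^2) · r dr dθ.

Inner (r from 0 to 4): 4416sin(θ)^2.
Outer (θ from 0 to 2π): 4416π.

Therefore ∮_C P dx + Q dy = 4416π.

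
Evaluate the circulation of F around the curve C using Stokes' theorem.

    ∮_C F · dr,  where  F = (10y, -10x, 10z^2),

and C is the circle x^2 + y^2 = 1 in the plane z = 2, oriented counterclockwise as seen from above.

Let S be the flat disk x^2 + y^2 ≤ 1 in the plane z = 2, with upward unit normal n̂ = ẑ. By Stokes' theorem,

    ∮_C F · dr = ∬_S (∇ × F) · n̂ dS = ∬_D (curl F)_z dA,

where D is the disk x^2 + y^2 ≤ 1.

Compute the curl of F = (10y, -10x, 10z^2):
    (∇ × F)_x = ∂F_z/∂y - ∂F_y/∂z = 0,
    (∇ × F)_y = ∂F_x/∂z - ∂F_z/∂x = 0,
    (∇ × F)_z = ∂F_y/∂x - ∂F_x/∂y = -20.

On z = 2, (curl F)_z = -20.

Convert to polar (x = r cos θ, y = r sin θ, dA = r dr dθ); the integrand becomes -20, so

    ∬_D (curl F)_z dA = ∫_0^{2π} ∫_0^{1} (-20) · r dr dθ.

Inner (r from 0 to 1): -10.
Outer (θ from 0 to 2π): -20π.

Therefore ∮_C F · dr = -20π.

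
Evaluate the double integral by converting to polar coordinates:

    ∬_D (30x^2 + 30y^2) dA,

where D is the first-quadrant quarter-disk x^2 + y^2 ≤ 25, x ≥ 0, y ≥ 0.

The region D is 0 ≤ r ≤ 5, 0 ≤ θ ≤ π/2 in polar coordinates, where x = r cos(θ), y = r sin(θ), and dA = r dr dθ.

Under the substitution, the integrand becomes 30r^2, so

    ∬_D (30x^2 + 30y^2) dA = ∫_{0}^{π/2} ∫_{0}^{5} (30r^2) · r dr dθ.

Inner integral (in r): ∫_{0}^{5} (30r^2) · r dr = 9375/2.

Outer integral (in θ): ∫_{0}^{π/2} (9375/2) dθ = 9375π/4.

Therefore ∬_D (30x^2 + 30y^2) dA = 9375π/4.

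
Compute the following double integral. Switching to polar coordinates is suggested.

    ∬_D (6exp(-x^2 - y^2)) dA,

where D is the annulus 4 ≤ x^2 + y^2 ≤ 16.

The region D is 2 ≤ r ≤ 4, 0 ≤ θ ≤ 2π in polar coordinates, where x = r cos(θ), y = r sin(θ), and dA = r dr dθ.

Under the substitution, the integrand becomes 6exp(-r^2), so

    ∬_D (6exp(-x^2 - y^2)) dA = ∫_{0}^{2π} ∫_{2}^{4} (6exp(-r^2)) · r dr dθ.

Inner integral (in r): ∫_{2}^{4} (6exp(-r^2)) · r dr = -(3 - 3exp(12))exp(-16).

Outer integral (in θ): ∫_{0}^{2π} (-(3 - 3exp(12))exp(-16)) dθ = -6π (1 - exp(12))exp(-16).

Therefore ∬_D (6exp(-x^2 - y^2)) dA = -6π (1 - exp(12))exp(-16).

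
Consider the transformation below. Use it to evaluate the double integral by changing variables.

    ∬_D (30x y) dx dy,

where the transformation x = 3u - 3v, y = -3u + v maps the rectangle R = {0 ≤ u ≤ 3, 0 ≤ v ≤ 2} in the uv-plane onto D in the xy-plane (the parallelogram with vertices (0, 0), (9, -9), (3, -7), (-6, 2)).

Compute the Jacobian determinant of (x, y) with respect to (u, v):

    ∂(x,y)/∂(u,v) = | 3  -3 | = (3)(1) - (-3)(-3) = -6.
                   | -3  1 |

Its absolute value is |J| = 6 (the area scaling factor).

Substituting x = 3u - 3v, y = -3u + v into the integrand,

    30x y → -270u^2 + 360u v - 90v^2,

so the integral becomes

    ∬_R (-270u^2 + 360u v - 90v^2) · |J| du dv = ∫_0^3 ∫_0^2 (-1620u^2 + 2160u v - 540v^2) dv du.

Inner (v): -3240u^2 + 4320u - 1440.
Outer (u): -14040.

Therefore ∬_D (30x y) dx dy = -14040.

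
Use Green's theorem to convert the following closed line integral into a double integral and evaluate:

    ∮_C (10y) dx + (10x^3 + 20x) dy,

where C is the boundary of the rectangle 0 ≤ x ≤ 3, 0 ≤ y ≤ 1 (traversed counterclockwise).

Green's theorem converts the closed line integral into a double integral over the enclosed region D:

    ∮_C P dx + Q dy = ∬_D (∂Q/∂x - ∂P/∂y) dA.

Here P = 10y, Q = 10x^3 + 20x, so

    ∂Q/∂x = 30x^2 + 20,    ∂P/∂y = 10,
    ∂Q/∂x - ∂P/∂y = 30x^2 + 10.

D is the region 0 ≤ x ≤ 3, 0 ≤ y ≤ 1. Evaluating the double integral:

    ∬_D (30x^2 + 10) dA = ∫_0^{3} ∫_0^{1} (30x^2 + 10) dy dx.

Inner (y from 0 to 1): 30x^2 + 10.
Outer (x from 0 to 3): 300.

Therefore ∮_C P dx + Q dy = 300.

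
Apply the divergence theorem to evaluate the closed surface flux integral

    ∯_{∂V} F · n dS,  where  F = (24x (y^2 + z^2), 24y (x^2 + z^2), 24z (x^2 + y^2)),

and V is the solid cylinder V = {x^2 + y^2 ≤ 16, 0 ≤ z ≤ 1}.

By the divergence theorem,

    ∯_{∂V} F · n dS = ∭_V (∇ · F) dV.

Compute the divergence:
    ∇ · F = ∂F_x/∂x + ∂F_y/∂y + ∂F_z/∂z = 24y^2 + 24z^2 + 24x^2 + 24z^2 + 24x^2 + 24y^2 = 48x^2 + 48y^2 + 48z^2.

In cylindrical coordinates, x = r cos(θ), y = r sin(θ), z = z, dV = r dr dθ dz, with 0 ≤ r ≤ 4, 0 ≤ θ ≤ 2π, 0 ≤ z ≤ 1.

The integrand, after substitution and multiplying by the volume element, becomes (48r^2 + 48z^2) · r, so

    ∭_V (∇·F) dV = ∫_0^{2π} ∫_0^{4} ∫_0^{1} (48r^2 + 48z^2) · r dz dr dθ.

Inner (z from 0 to 1): 48r^3 + 16r.
Middle (r from 0 to 4): 3200.
Outer (θ from 0 to 2π): 6400π.

Therefore ∯_{∂V} F · n dS = 6400π.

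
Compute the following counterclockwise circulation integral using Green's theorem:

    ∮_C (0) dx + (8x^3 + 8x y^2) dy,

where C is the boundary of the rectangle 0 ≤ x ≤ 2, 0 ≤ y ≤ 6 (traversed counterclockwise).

Green's theorem converts the closed line integral into a double integral over the enclosed region D:

    ∮_C P dx + Q dy = ∬_D (∂Q/∂x - ∂P/∂y) dA.

Here P = 0, Q = 8x^3 + 8x y^2, so

    ∂Q/∂x = 24x^2 + 8y^2,    ∂P/∂y = 0,
    ∂Q/∂x - ∂P/∂y = 24x^2 + 8y^2.

D is the region 0 ≤ x ≤ 2, 0 ≤ y ≤ 6. Evaluating the double integral:

    ∬_D (24x^2 + 8y^2) dA = ∫_0^{2} ∫_0^{6} (24x^2 + 8y^2) dy dx.

Inner (y from 0 to 6): 144x^2 + 576.
Outer (x from 0 to 2): 1536.

Therefore ∮_C P dx + Q dy = 1536.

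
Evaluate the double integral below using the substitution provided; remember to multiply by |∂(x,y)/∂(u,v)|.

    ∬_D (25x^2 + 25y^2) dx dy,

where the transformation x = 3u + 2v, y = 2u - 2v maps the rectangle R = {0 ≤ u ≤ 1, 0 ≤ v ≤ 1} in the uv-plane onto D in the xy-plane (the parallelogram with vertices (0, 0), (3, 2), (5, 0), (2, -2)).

Compute the Jacobian determinant of (x, y) with respect to (u, v):

    ∂(x,y)/∂(u,v) = | 3  2 | = (3)(-2) - (2)(2) = -10.
                   | 2  -2 |

Its absolute value is |J| = 10 (the area scaling factor).

Substituting x = 3u + 2v, y = 2u - 2v into the integrand,

    25x^2 + 25y^2 → 325u^2 + 100u v + 200v^2,

so the integral becomes

    ∬_R (325u^2 + 100u v + 200v^2) · |J| du dv = ∫_0^1 ∫_0^1 (3250u^2 + 1000u v + 2000v^2) dv du.

Inner (v): 3250u^2 + 500u + 2000/3.
Outer (u): 2000.

Therefore ∬_D (25x^2 + 25y^2) dx dy = 2000.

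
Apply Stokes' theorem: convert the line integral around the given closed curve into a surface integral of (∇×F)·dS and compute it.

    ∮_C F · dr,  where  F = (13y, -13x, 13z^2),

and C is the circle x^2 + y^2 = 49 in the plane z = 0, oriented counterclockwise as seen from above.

Let S be the flat disk x^2 + y^2 ≤ 49 in the plane z = 0, with upward unit normal n̂ = ẑ. By Stokes' theorem,

    ∮_C F · dr = ∬_S (∇ × F) · n̂ dS = ∬_D (curl F)_z dA,

where D is the disk x^2 + y^2 ≤ 49.

Compute the curl of F = (13y, -13x, 13z^2):
    (∇ × F)_x = ∂F_z/∂y - ∂F_y/∂z = 0,
    (∇ × F)_y = ∂F_x/∂z - ∂F_z/∂x = 0,
    (∇ × F)_z = ∂F_y/∂x - ∂F_x/∂y = -26.

On z = 0, (curl F)_z = -26.

Convert to polar (x = r cos θ, y = r sin θ, dA = r dr dθ); the integrand becomes -26, so

    ∬_D (curl F)_z dA = ∫_0^{2π} ∫_0^{7} (-26) · r dr dθ.

Inner (r from 0 to 7): -637.
Outer (θ from 0 to 2π): -1274π.

Therefore ∮_C F · dr = -1274π.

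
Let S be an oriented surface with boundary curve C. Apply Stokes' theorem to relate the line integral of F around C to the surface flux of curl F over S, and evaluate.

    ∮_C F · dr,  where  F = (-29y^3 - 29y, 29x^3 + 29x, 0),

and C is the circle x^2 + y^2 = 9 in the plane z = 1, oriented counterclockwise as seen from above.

Let S be the flat disk x^2 + y^2 ≤ 9 in the plane z = 1, with upward unit normal n̂ = ẑ. By Stokes' theorem,

    ∮_C F · dr = ∬_S (∇ × F) · n̂ dS = ∬_D (curl F)_z dA,

where D is the disk x^2 + y^2 ≤ 9.

Compute the curl of F = (-29y^3 - 29y, 29x^3 + 29x, 0):
    (∇ × F)_x = ∂F_z/∂y - ∂F_y/∂z = 0,
    (∇ × F)_y = ∂F_x/∂z - ∂F_z/∂x = 0,
    (∇ × F)_z = ∂F_y/∂x - ∂F_x/∂y = 87x^2 + 87y^2 + 58.

On z = 1, (curl F)_z = 87x^2 + 87y^2 + 58.

Convert to polar (x = r cos θ, y = r sin θ, dA = r dr dθ); the integrand becomes 87r^2 + 58, so

    ∬_D (curl F)_z dA = ∫_0^{2π} ∫_0^{3} (87r^2 + 58) · r dr dθ.

Inner (r from 0 to 3): 8091/4.
Outer (θ from 0 to 2π): 8091π/2.

Therefore ∮_C F · dr = 8091π/2.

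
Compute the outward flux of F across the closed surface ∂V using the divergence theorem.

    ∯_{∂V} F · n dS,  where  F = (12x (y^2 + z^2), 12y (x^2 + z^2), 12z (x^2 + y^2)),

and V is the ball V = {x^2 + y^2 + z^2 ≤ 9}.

By the divergence theorem,

    ∯_{∂V} F · n dS = ∭_V (∇ · F) dV.

Compute the divergence:
    ∇ · F = ∂F_x/∂x + ∂F_y/∂y + ∂F_z/∂z = 12y^2 + 12z^2 + 12x^2 + 12z^2 + 12x^2 + 12y^2 = 24x^2 + 24y^2 + 24z^2.

In spherical coordinates, x = ρ sin(φ) cos(θ), y = ρ sin(φ) sin(θ), z = ρ cos(φ), dV = ρ^2 sin(φ) dρ dφ dθ, with 0 ≤ ρ ≤ 3, 0 ≤ φ ≤ π, 0 ≤ θ ≤ 2π.

The integrand, after substitution and multiplying by the volume element, becomes (24ρ^2) · ρ^2 sin(φ), so

    ∭_V (∇·F) dV = ∫_0^{2π} ∫_0^{π} ∫_0^{3} (24ρ^2) · ρ^2 sin(φ) dρ dφ dθ.

Inner (ρ from 0 to 3): 5832sin(φ)/5.
Middle (φ from 0 to π): 11664/5.
Outer (θ from 0 to 2π): 23328π/5.

Therefore ∯_{∂V} F · n dS = 23328π/5.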